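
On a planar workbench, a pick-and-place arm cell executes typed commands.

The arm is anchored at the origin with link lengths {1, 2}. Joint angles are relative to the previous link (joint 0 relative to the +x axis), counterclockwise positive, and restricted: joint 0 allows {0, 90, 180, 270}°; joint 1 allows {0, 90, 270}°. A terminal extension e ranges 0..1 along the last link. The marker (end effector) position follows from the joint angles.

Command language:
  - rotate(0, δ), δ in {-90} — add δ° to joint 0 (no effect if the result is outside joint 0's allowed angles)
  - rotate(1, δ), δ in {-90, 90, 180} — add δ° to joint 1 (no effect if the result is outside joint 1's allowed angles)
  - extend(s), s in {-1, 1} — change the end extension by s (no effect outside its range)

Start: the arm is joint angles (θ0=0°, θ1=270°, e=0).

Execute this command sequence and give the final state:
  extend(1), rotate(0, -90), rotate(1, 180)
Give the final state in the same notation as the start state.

t0: joint angles (θ0=0°, θ1=270°, e=0)
[1] after extend(1): joint angles (θ0=0°, θ1=270°, e=1)
[2] after rotate(0, -90): joint angles (θ0=270°, θ1=270°, e=1)
[3] after rotate(1, 180): joint angles (θ0=270°, θ1=90°, e=1)

joint angles (θ0=270°, θ1=90°, e=1)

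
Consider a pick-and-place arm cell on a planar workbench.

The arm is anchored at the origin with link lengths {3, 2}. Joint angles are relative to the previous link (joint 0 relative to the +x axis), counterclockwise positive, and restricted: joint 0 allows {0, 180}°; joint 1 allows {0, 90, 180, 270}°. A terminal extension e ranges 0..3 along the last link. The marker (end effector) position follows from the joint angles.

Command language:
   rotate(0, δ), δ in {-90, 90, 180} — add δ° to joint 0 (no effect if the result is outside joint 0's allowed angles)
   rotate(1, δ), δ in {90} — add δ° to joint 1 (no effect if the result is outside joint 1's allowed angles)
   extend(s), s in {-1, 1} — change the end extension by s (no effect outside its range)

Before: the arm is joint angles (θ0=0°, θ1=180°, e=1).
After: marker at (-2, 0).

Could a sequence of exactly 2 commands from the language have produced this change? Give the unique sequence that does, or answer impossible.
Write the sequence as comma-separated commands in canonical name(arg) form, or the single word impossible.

begin: joint angles (θ0=0°, θ1=180°, e=1)
[1] after extend(1): joint angles (θ0=0°, θ1=180°, e=2)
[2] after extend(1): joint angles (θ0=0°, θ1=180°, e=3)
uniquely the one of 36 2-step routes that fits.

extend(1), extend(1)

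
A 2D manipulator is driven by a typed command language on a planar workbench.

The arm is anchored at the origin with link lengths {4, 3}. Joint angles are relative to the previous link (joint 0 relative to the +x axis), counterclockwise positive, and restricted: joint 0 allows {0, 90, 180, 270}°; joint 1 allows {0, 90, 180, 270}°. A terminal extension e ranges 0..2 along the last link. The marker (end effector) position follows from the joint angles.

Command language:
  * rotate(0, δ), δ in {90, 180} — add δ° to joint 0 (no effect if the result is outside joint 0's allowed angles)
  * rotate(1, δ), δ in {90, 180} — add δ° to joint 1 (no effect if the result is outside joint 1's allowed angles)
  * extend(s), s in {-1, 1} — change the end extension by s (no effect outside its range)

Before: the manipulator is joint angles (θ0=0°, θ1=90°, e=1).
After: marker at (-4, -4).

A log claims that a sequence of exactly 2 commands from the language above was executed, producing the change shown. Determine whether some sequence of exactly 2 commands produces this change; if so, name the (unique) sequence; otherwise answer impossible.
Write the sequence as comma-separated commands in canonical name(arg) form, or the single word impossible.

initial: joint angles (θ0=0°, θ1=90°, e=1)
[1] after rotate(0, 90): joint angles (θ0=90°, θ1=90°, e=1)
[2] after rotate(0, 90): joint angles (θ0=180°, θ1=90°, e=1)
no other 2-command option fits: unique.

rotate(0, 90), rotate(0, 90)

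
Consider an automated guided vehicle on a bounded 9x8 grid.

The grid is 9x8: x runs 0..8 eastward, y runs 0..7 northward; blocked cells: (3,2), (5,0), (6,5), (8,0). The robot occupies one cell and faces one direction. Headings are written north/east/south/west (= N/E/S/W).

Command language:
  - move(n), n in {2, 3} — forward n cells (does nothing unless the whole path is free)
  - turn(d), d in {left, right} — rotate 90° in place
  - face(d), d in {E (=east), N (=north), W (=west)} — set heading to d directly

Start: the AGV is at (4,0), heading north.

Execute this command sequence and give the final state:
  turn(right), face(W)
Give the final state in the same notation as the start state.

at (4,0), heading west

t0: at (4,0), heading north
1. turn(right) → at (4,0), heading east
2. face(W) → at (4,0), heading west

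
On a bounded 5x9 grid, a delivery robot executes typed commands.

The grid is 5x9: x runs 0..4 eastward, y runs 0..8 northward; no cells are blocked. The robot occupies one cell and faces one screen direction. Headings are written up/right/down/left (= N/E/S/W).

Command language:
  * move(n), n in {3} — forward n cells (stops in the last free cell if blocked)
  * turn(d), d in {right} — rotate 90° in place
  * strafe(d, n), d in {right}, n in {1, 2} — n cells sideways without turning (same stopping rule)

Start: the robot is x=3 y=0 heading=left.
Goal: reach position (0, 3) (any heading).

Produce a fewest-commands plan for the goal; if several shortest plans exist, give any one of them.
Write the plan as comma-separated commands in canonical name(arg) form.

strafe(right, 1), strafe(right, 2), move(3)

initial: x=3 y=0 heading=left
1. strafe(right, 1) → x=3 y=1 heading=left
2. strafe(right, 2) → x=3 y=3 heading=left
3. move(3) → x=0 y=3 heading=left
nothing shorter than 3 reaches the goal.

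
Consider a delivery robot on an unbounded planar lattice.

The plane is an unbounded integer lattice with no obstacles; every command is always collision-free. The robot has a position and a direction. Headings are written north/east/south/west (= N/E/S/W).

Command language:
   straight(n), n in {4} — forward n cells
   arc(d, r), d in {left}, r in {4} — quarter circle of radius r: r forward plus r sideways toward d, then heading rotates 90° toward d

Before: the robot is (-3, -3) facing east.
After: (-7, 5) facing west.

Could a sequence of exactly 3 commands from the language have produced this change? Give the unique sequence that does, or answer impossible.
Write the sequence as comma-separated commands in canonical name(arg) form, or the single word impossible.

key: cell and facing (now W) both changed — the 3 commands mix motion and turning
from: (-3, -3) facing east
1. arc(left, 4) → (1, 1) facing north
2. arc(left, 4) → (-3, 5) facing west
3. straight(4) → (-7, 5) facing west
uniquely the one of 8 3-step routes that fits.

arc(left, 4), arc(left, 4), straight(4)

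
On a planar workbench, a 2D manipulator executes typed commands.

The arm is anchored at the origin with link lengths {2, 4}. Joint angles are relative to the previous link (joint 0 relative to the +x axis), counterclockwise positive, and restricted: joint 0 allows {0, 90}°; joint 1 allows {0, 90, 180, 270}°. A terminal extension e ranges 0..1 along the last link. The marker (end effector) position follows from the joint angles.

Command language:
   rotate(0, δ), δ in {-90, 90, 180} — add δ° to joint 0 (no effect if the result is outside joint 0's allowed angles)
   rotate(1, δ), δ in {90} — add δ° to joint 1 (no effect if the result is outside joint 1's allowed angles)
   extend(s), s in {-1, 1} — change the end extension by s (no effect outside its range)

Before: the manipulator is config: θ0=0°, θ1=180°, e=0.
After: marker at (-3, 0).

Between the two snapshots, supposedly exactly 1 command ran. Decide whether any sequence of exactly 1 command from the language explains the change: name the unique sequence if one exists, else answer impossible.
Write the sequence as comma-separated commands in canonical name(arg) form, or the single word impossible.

t0: config: θ0=0°, θ1=180°, e=0
[1] after extend(1): config: θ0=0°, θ1=180°, e=1
uniquely the one of 6 1-step routes that fits.

extend(1)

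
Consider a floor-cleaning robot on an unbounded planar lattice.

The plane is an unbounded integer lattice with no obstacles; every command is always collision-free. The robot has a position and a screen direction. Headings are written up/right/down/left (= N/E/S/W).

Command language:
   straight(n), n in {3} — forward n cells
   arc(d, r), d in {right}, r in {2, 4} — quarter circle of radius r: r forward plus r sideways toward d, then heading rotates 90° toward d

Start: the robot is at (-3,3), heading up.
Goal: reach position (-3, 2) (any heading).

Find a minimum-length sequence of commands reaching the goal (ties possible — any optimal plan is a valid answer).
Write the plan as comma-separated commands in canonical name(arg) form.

t0: at (-3,3), heading up
step 1 (straight(3)): at (-3,6), heading up
step 2 (arc(right, 2)): at (-1,8), heading right
step 3 (arc(right, 2)): at (1,6), heading down
step 4 (arc(right, 4)): at (-3,2), heading left
minimal: 4 command(s), checked below 4.

straight(3), arc(right, 2), arc(right, 2), arc(right, 4)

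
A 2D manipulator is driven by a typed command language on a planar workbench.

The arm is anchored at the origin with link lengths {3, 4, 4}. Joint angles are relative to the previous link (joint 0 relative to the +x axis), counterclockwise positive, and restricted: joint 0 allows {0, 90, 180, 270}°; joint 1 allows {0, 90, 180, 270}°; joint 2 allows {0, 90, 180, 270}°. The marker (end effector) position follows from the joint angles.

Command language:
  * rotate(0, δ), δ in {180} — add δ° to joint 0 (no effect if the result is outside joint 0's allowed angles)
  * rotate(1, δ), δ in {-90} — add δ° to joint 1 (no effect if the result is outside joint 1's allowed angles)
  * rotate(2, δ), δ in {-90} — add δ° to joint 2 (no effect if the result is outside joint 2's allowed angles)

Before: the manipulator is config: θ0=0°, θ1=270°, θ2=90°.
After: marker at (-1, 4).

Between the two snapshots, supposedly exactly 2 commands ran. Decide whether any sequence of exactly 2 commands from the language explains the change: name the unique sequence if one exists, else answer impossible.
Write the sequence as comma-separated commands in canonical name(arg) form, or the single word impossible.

begin: config: θ0=0°, θ1=270°, θ2=90°
[1] after rotate(1, -90): config: θ0=0°, θ1=180°, θ2=90°
[2] after rotate(1, -90): config: θ0=0°, θ1=90°, θ2=90°
all 9 alternatives checked — unique.

rotate(1, -90), rotate(1, -90)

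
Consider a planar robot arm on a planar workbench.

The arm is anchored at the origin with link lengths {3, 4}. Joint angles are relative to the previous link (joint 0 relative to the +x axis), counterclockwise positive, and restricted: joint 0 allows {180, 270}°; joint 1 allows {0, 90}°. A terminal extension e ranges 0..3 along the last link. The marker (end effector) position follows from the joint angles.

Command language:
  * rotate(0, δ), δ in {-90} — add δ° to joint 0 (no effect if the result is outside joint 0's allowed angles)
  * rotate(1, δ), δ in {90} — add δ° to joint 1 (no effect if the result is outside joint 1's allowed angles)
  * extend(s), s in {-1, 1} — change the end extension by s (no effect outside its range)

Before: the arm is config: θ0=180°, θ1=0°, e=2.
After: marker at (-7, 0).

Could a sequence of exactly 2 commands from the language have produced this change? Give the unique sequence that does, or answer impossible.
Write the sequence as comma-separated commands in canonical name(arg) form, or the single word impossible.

begin: config: θ0=180°, θ1=0°, e=2
step 1 (extend(-1)): config: θ0=180°, θ1=0°, e=1
step 2 (extend(-1)): config: θ0=180°, θ1=0°, e=0
no rival 2-sequence matches.

extend(-1), extend(-1)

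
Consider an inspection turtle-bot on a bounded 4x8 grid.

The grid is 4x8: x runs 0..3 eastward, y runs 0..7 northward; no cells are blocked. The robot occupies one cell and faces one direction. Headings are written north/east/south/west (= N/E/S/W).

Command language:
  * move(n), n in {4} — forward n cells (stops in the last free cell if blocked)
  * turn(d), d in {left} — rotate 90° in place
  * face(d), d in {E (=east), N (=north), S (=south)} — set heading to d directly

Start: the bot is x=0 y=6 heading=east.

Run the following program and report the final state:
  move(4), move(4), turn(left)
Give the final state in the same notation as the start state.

from: x=0 y=6 heading=east
t=1 move(4) ⇒ x=3 y=6 heading=east
t=2 move(4) ⇒ x=3 y=6 heading=east
t=3 turn(left) ⇒ x=3 y=6 heading=north

x=3 y=6 heading=north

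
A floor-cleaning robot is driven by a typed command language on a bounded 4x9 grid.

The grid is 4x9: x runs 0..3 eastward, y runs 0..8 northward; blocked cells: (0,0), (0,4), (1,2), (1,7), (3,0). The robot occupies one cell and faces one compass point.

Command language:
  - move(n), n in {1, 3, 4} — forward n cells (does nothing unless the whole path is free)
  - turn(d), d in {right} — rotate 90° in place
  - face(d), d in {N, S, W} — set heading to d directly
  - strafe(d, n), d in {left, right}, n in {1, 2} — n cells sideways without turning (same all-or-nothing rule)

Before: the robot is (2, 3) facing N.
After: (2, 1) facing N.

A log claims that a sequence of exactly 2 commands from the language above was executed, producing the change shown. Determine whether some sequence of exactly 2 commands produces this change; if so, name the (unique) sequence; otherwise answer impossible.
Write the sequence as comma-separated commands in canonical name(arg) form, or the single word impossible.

checked all 2-command options: none fits.

impossible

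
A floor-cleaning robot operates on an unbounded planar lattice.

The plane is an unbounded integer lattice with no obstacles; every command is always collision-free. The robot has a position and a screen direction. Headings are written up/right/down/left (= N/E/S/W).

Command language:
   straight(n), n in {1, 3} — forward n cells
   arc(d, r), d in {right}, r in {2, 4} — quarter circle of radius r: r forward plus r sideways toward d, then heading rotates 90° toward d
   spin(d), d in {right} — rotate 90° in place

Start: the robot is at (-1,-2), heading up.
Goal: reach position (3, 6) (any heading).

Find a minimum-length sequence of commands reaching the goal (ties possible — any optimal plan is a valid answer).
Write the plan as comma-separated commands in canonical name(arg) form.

straight(3), straight(1), arc(right, 4)

t0: at (-1,-2), heading up
1. straight(3) → at (-1,1), heading up
2. straight(1) → at (-1,2), heading up
3. arc(right, 4) → at (3,6), heading right
nothing shorter than 3 reaches the goal.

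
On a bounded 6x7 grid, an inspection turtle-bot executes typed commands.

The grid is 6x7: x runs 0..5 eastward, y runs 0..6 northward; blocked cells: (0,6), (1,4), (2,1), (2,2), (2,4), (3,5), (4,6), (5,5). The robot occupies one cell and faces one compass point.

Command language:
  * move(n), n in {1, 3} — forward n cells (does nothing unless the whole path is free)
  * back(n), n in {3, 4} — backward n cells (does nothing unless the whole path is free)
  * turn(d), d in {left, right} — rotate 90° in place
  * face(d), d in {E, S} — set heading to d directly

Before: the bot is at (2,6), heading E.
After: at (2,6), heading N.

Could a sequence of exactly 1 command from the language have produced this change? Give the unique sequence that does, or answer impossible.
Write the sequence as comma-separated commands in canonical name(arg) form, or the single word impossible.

turn(left)

key: (2,6) unchanged — the single command moves nothing
begin: at (2,6), heading E
t=1 turn(left) ⇒ at (2,6), heading N
no rival 1-sequence matches.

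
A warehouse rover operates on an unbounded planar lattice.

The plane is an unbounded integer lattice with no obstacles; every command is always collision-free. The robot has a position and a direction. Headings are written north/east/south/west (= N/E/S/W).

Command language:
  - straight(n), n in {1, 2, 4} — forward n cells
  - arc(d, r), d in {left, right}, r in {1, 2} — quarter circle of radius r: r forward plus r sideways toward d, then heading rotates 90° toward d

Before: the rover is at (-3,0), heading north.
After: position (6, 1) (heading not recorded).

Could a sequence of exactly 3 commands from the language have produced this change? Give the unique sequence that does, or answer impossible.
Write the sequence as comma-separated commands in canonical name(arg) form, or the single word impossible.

key: running straight(4) before arc(right, 1) would end elsewhere — order is forced
begin: at (-3,0), heading north
1. arc(right, 1) → at (-2,1), heading east
2. straight(4) → at (2,1), heading east
3. straight(4) → at (6,1), heading east
all 343 alternatives checked — unique.

arc(right, 1), straight(4), straight(4)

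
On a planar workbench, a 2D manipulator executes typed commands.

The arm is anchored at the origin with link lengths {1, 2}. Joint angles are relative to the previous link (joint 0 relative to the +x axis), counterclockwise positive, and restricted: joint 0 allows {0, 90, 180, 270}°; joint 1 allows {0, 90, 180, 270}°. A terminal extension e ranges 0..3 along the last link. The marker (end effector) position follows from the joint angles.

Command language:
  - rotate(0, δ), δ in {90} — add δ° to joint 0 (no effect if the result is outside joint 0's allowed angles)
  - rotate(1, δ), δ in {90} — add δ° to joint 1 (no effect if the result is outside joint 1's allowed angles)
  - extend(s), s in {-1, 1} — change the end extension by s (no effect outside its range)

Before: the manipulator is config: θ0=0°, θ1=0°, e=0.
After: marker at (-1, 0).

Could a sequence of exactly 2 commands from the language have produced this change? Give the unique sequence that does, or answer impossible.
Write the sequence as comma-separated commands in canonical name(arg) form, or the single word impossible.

start: config: θ0=0°, θ1=0°, e=0
[1] after rotate(1, 90): config: θ0=0°, θ1=90°, e=0
[2] after rotate(1, 90): config: θ0=0°, θ1=180°, e=0
all 16 alternatives checked — unique.

rotate(1, 90), rotate(1, 90)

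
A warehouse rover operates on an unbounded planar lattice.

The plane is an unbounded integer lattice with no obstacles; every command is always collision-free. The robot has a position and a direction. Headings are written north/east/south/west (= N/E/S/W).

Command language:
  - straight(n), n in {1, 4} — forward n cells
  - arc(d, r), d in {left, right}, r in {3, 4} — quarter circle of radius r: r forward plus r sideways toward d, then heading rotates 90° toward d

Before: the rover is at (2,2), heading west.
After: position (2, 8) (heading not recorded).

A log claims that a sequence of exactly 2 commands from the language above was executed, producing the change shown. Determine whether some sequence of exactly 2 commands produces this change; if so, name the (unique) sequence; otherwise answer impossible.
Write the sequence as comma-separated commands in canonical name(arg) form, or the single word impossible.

begin: at (2,2), heading west
step 1 (arc(right, 3)): at (-1,5), heading north
step 2 (arc(right, 3)): at (2,8), heading east
uniquely the one of 36 2-step routes that fits.

arc(right, 3), arc(right, 3)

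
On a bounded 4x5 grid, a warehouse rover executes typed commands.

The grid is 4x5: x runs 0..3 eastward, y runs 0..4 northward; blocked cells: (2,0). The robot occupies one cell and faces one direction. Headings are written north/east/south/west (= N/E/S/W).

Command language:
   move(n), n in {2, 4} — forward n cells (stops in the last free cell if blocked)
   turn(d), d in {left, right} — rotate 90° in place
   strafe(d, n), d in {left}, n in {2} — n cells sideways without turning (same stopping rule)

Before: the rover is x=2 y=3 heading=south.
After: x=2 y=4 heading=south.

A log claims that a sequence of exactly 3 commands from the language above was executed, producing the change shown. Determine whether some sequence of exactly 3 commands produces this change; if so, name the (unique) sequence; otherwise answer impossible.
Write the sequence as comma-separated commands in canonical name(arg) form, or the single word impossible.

turn(left), strafe(left, 2), turn(right)

key: order matters: swapping turn(left) and turn(right) lands elsewhere
begin: x=2 y=3 heading=south
t=1 turn(left) ⇒ x=2 y=3 heading=east
t=2 strafe(left, 2) ⇒ x=2 y=4 heading=east
t=3 turn(right) ⇒ x=2 y=4 heading=south
uniquely the one of 125 3-step routes that fits.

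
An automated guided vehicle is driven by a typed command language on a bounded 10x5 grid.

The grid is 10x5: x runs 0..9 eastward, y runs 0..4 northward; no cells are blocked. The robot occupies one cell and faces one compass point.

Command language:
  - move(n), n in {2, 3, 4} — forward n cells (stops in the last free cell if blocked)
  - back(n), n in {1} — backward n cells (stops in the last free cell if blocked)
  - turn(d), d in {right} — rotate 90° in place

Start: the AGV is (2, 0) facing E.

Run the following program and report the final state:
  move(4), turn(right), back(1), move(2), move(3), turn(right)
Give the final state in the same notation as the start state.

start: (2, 0) facing E
step 1 (move(4)): (6, 0) facing E
step 2 (turn(right)): (6, 0) facing S
step 3 (back(1)): (6, 1) facing S
step 4 (move(2)): (6, 0) facing S
step 5 (move(3)): (6, 0) facing S
step 6 (turn(right)): (6, 0) facing W

(6, 0) facing W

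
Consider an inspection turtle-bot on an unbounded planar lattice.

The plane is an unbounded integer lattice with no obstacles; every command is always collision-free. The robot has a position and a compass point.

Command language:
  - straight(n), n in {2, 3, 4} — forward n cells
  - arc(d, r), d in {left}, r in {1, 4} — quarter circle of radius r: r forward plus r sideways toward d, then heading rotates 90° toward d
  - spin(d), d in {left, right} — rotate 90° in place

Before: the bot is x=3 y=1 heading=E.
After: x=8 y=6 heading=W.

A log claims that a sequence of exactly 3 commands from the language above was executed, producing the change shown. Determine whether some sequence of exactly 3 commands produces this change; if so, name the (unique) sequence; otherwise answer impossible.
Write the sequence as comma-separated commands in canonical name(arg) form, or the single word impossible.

key: running arc(left, 1) before straight(2) would end elsewhere — order is forced
initial: x=3 y=1 heading=E
step 1 (straight(2)): x=5 y=1 heading=E
step 2 (arc(left, 4)): x=9 y=5 heading=N
step 3 (arc(left, 1)): x=8 y=6 heading=W
uniquely the one of 343 3-step routes that fits.

straight(2), arc(left, 4), arc(left, 1)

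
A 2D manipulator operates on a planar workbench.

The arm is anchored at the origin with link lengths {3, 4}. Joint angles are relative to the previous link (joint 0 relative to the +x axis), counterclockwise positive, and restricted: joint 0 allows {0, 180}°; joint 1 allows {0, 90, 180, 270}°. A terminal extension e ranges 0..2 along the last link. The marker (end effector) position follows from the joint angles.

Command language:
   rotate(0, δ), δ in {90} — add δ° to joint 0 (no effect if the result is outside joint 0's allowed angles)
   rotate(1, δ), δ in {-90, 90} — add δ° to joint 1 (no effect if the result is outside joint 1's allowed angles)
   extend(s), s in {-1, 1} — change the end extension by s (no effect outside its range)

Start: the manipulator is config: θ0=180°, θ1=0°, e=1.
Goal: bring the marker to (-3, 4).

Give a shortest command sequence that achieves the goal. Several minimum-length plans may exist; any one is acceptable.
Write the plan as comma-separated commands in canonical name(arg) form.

rotate(1, -90), extend(-1)

t0: config: θ0=180°, θ1=0°, e=1
step 1 (rotate(1, -90)): config: θ0=180°, θ1=270°, e=1
step 2 (extend(-1)): config: θ0=180°, θ1=270°, e=0
shorter routes all fall short; 2 is best.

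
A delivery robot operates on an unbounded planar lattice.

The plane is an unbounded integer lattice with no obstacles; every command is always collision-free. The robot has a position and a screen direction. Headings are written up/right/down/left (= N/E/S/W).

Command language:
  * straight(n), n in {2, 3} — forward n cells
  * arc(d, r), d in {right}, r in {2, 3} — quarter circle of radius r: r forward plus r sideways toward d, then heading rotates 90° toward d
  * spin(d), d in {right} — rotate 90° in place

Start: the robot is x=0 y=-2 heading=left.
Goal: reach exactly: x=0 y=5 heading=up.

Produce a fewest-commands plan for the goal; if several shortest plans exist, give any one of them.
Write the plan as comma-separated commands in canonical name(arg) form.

spin(right), straight(3), straight(2), straight(2)

start: x=0 y=-2 heading=left
1. spin(right) → x=0 y=-2 heading=up
2. straight(3) → x=0 y=1 heading=up
3. straight(2) → x=0 y=3 heading=up
4. straight(2) → x=0 y=5 heading=up
nothing shorter than 4 reaches the goal.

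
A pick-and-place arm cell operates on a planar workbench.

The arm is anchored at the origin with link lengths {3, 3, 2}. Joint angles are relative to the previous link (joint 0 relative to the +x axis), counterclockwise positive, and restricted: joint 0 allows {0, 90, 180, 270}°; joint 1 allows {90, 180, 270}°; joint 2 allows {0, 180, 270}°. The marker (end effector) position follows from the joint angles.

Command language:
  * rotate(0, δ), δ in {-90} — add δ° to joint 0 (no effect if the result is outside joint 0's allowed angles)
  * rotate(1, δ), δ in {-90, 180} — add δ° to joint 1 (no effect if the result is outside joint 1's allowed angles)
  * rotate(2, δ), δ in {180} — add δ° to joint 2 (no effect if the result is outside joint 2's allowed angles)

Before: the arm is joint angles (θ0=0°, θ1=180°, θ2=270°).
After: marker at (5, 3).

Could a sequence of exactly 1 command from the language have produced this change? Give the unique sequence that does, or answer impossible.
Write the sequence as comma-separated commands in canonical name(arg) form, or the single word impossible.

from: joint angles (θ0=0°, θ1=180°, θ2=270°)
t=1 rotate(1, -90) ⇒ joint angles (θ0=0°, θ1=90°, θ2=270°)
no other 1-command option fits: unique.

rotate(1, -90)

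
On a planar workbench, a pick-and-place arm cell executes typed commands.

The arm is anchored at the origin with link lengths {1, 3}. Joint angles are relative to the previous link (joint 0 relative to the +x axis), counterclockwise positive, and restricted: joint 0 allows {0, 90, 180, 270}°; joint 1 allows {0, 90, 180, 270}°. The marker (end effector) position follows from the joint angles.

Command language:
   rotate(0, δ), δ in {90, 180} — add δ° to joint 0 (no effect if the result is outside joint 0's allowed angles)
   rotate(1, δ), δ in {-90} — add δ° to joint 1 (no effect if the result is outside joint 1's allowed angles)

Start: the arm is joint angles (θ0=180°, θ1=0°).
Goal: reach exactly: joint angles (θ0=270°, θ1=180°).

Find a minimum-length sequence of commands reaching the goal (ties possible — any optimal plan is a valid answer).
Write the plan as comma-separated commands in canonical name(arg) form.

t0: joint angles (θ0=180°, θ1=0°)
step 1 (rotate(1, -90)): joint angles (θ0=180°, θ1=270°)
step 2 (rotate(1, -90)): joint angles (θ0=180°, θ1=180°)
step 3 (rotate(0, 90)): joint angles (θ0=270°, θ1=180°)
shorter routes all fall short; 3 is best.

rotate(1, -90), rotate(1, -90), rotate(0, 90)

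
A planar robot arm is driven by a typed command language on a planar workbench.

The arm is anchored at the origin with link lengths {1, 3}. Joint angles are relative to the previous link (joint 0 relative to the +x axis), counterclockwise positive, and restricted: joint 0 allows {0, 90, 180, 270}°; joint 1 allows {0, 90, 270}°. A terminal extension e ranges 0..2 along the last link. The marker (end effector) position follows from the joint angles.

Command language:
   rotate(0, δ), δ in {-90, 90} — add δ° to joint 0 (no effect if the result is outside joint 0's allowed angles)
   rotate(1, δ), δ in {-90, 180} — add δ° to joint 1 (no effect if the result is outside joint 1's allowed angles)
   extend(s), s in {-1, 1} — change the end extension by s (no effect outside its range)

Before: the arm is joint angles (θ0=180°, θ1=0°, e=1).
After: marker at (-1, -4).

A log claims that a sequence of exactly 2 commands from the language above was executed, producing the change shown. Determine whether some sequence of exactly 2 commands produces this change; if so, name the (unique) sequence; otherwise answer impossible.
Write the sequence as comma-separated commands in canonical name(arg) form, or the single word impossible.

rotate(1, -90), rotate(1, 180)

key: order matters: swapping rotate(1, -90) and rotate(1, 180) lands elsewhere
from: joint angles (θ0=180°, θ1=0°, e=1)
[1] after rotate(1, -90): joint angles (θ0=180°, θ1=270°, e=1)
[2] after rotate(1, 180): joint angles (θ0=180°, θ1=90°, e=1)
all 36 alternatives checked — unique.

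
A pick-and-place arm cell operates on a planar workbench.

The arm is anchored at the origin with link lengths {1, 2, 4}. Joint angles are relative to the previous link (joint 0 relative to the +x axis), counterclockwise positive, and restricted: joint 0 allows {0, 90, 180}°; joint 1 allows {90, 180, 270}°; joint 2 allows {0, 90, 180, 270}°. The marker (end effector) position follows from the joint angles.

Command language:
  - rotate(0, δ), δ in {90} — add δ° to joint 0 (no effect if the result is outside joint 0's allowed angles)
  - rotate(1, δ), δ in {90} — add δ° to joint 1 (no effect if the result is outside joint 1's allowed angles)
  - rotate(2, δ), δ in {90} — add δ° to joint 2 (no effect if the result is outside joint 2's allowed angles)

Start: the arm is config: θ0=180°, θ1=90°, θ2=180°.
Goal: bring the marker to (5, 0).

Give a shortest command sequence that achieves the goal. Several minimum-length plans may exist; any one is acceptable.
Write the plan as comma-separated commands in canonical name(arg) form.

from: config: θ0=180°, θ1=90°, θ2=180°
step 1 (rotate(2, 90)): config: θ0=180°, θ1=90°, θ2=270°
step 2 (rotate(2, 90)): config: θ0=180°, θ1=90°, θ2=0°
step 3 (rotate(1, 90)): config: θ0=180°, θ1=180°, θ2=0°
nothing shorter than 3 reaches the goal.

rotate(2, 90), rotate(2, 90), rotate(1, 90)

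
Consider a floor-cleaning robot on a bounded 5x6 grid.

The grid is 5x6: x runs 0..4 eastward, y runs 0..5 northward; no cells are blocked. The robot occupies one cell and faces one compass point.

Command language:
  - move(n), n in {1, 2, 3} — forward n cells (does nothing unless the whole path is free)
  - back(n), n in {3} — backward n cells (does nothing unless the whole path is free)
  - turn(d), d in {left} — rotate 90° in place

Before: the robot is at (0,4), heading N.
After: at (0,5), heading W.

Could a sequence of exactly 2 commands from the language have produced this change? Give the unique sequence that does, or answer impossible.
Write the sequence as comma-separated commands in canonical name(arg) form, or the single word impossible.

key: order matters: swapping move(1) and turn(left) lands elsewhere
initial: at (0,4), heading N
step 1 (move(1)): at (0,5), heading N
step 2 (turn(left)): at (0,5), heading W
all 25 alternatives checked — unique.

move(1), turn(left)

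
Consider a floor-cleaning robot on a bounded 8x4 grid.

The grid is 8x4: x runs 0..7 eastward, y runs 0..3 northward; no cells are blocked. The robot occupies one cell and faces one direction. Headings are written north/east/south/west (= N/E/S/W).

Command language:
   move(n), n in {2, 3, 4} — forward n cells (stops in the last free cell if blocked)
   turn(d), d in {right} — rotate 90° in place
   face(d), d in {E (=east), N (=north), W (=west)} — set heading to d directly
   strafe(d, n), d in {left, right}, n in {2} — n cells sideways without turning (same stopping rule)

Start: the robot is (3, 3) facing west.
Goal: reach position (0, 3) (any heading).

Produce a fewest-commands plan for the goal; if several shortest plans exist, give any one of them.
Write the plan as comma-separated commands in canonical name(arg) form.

t0: (3, 3) facing west
step 1 (move(4)): (0, 3) facing west
no 0-step plan works, so 1 is optimal.

move(4)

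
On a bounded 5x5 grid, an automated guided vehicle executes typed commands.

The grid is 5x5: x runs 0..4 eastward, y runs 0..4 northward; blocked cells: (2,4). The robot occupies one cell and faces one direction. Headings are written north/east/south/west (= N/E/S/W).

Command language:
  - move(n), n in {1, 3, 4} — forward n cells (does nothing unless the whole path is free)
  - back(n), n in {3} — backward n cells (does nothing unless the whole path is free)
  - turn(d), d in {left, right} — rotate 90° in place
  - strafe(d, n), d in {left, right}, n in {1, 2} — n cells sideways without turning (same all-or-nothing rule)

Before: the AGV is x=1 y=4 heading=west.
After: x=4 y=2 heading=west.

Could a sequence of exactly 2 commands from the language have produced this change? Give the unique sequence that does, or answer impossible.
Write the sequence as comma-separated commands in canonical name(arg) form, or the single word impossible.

key: running back(3) before strafe(left, 2) would end elsewhere — order is forced
initial: x=1 y=4 heading=west
step 1 (strafe(left, 2)): x=1 y=2 heading=west
step 2 (back(3)): x=4 y=2 heading=west
all 100 alternatives checked — unique.

strafe(left, 2), back(3)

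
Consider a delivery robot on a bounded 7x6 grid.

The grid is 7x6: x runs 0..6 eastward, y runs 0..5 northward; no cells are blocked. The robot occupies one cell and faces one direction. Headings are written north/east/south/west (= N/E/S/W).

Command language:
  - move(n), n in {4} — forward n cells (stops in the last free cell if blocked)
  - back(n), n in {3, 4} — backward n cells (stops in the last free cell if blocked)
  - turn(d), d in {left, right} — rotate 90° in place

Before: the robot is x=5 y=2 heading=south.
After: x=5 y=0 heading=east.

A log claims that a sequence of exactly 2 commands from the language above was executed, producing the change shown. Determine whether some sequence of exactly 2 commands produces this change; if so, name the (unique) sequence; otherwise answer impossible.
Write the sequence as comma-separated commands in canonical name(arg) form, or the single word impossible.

key: move(4) runs into the grid edge before its full distance
t0: x=5 y=2 heading=south
t=1 move(4) ⇒ x=5 y=0 heading=south
t=2 turn(left) ⇒ x=5 y=0 heading=east
no rival 2-sequence matches.

move(4), turn(left)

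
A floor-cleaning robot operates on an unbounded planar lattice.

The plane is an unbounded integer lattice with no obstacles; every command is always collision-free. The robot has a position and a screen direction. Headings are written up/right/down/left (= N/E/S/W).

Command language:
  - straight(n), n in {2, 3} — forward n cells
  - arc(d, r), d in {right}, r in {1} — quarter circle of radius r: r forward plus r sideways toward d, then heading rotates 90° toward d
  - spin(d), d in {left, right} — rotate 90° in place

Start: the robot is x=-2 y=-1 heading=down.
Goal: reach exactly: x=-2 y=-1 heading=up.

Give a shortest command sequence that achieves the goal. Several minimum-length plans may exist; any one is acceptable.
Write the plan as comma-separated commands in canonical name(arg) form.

t0: x=-2 y=-1 heading=down
1. spin(left) → x=-2 y=-1 heading=right
2. spin(left) → x=-2 y=-1 heading=up
shorter routes all fall short; 2 is best.

spin(left), spin(left)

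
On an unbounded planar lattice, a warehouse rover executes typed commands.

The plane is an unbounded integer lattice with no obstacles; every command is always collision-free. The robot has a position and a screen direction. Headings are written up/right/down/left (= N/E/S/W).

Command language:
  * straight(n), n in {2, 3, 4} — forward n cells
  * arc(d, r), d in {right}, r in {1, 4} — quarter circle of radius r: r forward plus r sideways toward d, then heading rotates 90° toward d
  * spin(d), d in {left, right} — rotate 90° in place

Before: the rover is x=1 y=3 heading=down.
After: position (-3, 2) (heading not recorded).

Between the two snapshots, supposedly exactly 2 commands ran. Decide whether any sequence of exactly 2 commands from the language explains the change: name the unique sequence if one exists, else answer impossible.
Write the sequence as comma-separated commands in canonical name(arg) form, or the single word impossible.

arc(right, 1), straight(3)

key: running straight(3) before arc(right, 1) would end elsewhere — order is forced
t0: x=1 y=3 heading=down
step 1 (arc(right, 1)): x=0 y=2 heading=left
step 2 (straight(3)): x=-3 y=2 heading=left
uniquely the one of 49 2-step routes that fits.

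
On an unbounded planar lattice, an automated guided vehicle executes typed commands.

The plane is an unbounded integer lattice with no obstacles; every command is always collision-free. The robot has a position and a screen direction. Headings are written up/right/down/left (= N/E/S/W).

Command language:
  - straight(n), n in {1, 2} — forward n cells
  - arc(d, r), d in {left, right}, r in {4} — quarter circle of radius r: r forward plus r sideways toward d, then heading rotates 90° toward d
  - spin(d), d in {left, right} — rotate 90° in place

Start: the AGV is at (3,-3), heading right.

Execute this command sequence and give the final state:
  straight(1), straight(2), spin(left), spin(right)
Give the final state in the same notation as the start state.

initial: at (3,-3), heading right
t=1 straight(1) ⇒ at (4,-3), heading right
t=2 straight(2) ⇒ at (6,-3), heading right
t=3 spin(left) ⇒ at (6,-3), heading up
t=4 spin(right) ⇒ at (6,-3), heading right

at (6,-3), heading right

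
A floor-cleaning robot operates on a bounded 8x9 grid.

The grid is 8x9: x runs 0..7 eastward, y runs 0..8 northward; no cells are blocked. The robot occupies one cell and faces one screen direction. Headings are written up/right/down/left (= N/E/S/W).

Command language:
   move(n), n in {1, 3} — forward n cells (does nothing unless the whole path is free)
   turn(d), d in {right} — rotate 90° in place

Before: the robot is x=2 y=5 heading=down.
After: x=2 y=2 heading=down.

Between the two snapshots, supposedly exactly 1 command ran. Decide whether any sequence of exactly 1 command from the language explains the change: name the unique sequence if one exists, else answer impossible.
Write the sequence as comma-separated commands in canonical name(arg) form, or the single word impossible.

move(3)

key: heading stays S — the single command does not turn
from: x=2 y=5 heading=down
step 1 (move(3)): x=2 y=2 heading=down
uniquely the one of 3 1-step routes that fits.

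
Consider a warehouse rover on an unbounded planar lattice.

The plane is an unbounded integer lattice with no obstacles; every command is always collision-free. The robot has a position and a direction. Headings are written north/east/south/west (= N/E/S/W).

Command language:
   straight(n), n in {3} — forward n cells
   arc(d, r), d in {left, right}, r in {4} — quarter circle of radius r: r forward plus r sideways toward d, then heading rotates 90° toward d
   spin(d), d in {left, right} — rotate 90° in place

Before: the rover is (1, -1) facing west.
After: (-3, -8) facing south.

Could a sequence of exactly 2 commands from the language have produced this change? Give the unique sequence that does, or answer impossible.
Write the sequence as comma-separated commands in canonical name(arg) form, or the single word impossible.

key: position moved to (-3,-8) AND the heading swung to S — translation plus rotation needed
from: (1, -1) facing west
[1] after arc(left, 4): (-3, -5) facing south
[2] after straight(3): (-3, -8) facing south
uniquely the one of 25 2-step routes that fits.

arc(left, 4), straight(3)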